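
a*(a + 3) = a^2 + 3*a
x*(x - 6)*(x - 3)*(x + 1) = x^4 - 8*x^3 + 9*x^2 + 18*x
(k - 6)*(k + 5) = k^2 - k - 30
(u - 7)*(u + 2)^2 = u^3 - 3*u^2 - 24*u - 28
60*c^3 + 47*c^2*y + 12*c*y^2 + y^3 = (3*c + y)*(4*c + y)*(5*c + y)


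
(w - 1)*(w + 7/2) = w^2 + 5*w/2 - 7/2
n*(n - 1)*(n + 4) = n^3 + 3*n^2 - 4*n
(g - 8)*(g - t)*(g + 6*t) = g^3 + 5*g^2*t - 8*g^2 - 6*g*t^2 - 40*g*t + 48*t^2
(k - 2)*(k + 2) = k^2 - 4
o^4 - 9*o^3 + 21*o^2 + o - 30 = (o - 5)*(o - 3)*(o - 2)*(o + 1)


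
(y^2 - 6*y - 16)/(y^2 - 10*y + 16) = (y + 2)/(y - 2)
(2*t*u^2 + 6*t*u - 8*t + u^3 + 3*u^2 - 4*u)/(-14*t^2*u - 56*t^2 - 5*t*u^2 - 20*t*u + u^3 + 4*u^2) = (1 - u)/(7*t - u)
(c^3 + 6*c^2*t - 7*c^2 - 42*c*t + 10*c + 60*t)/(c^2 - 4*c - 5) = (c^2 + 6*c*t - 2*c - 12*t)/(c + 1)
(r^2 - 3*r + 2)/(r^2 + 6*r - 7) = (r - 2)/(r + 7)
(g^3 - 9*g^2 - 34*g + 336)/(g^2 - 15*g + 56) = g + 6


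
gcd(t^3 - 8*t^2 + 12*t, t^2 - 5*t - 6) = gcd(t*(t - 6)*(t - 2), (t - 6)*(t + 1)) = t - 6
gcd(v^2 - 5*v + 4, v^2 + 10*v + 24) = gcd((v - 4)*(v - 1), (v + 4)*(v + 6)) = 1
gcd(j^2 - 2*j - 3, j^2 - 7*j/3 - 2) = j - 3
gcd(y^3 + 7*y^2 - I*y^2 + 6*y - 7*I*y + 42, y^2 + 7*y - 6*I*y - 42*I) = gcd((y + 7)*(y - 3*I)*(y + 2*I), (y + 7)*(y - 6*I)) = y + 7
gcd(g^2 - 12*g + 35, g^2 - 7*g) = g - 7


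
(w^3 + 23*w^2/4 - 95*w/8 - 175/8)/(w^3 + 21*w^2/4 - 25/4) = (2*w^2 + 9*w - 35)/(2*(w^2 + 4*w - 5))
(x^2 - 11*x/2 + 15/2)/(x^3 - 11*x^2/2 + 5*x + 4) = (2*x^2 - 11*x + 15)/(2*x^3 - 11*x^2 + 10*x + 8)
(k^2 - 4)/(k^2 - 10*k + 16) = (k + 2)/(k - 8)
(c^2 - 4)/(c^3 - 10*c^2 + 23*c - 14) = (c + 2)/(c^2 - 8*c + 7)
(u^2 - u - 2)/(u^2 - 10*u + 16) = (u + 1)/(u - 8)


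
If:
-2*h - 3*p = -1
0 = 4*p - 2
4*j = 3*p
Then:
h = -1/4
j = 3/8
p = 1/2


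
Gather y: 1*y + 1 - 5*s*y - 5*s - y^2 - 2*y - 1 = -5*s - y^2 + y*(-5*s - 1)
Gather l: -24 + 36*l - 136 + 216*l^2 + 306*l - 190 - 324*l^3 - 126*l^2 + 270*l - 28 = -324*l^3 + 90*l^2 + 612*l - 378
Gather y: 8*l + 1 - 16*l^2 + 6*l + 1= -16*l^2 + 14*l + 2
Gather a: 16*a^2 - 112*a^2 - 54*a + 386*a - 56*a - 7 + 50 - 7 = -96*a^2 + 276*a + 36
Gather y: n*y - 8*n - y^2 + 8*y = -8*n - y^2 + y*(n + 8)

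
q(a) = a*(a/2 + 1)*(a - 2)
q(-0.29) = 0.57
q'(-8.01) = 94.24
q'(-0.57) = -1.51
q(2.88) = 6.18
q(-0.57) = 1.05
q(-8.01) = -240.94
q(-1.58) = 1.19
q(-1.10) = 1.53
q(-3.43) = -13.32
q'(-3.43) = 15.65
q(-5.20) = -59.90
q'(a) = a*(a/2 + 1) + a*(a - 2)/2 + (a/2 + 1)*(a - 2)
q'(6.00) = 52.00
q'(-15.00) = 335.50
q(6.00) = 96.00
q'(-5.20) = 38.56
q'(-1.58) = 1.74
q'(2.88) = 10.44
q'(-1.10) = -0.18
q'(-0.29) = -1.87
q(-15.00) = -1657.50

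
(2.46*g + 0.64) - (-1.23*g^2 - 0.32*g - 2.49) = 1.23*g^2 + 2.78*g + 3.13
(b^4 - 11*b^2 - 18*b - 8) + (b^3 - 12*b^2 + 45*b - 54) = b^4 + b^3 - 23*b^2 + 27*b - 62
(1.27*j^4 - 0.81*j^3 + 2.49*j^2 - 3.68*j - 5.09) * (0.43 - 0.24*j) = -0.3048*j^5 + 0.7405*j^4 - 0.9459*j^3 + 1.9539*j^2 - 0.3608*j - 2.1887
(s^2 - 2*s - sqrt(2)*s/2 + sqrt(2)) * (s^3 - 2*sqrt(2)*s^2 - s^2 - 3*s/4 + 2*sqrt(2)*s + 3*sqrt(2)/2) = s^5 - 5*sqrt(2)*s^4/2 - 3*s^4 + 13*s^3/4 + 15*sqrt(2)*s^3/2 - 9*s^2/2 - 25*sqrt(2)*s^2/8 - 15*sqrt(2)*s/4 + 5*s/2 + 3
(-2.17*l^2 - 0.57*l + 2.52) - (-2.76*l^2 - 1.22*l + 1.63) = 0.59*l^2 + 0.65*l + 0.89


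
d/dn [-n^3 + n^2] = n*(2 - 3*n)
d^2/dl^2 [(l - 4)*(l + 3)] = 2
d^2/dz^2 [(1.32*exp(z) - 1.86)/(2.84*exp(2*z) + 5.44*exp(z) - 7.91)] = (10.646592*exp(4*z) - 80.401536*exp(3*z) + 91.70928*exp(2*z) - 165.379104*exp(z) + 2.553348)*exp(z)/(22.906304*exp(6*z) + 131.630592*exp(5*z) + 60.740784*exp(4*z) - 572.248832*exp(3*z) - 169.175916*exp(2*z) + 1021.111392*exp(z) - 494.913671)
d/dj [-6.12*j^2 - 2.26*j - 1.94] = -12.24*j - 2.26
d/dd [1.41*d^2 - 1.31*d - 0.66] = 2.82*d - 1.31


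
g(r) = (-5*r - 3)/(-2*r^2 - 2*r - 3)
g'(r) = (-5*r - 3)*(4*r + 2)/(-2*r^2 - 2*r - 3)^2 - 5/(-2*r^2 - 2*r - 3) = (-10*r^2 - 12*r + 9)/(4*r^4 + 8*r^3 + 16*r^2 + 12*r + 9)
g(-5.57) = -0.46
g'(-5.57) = -0.08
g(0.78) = 1.19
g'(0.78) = -0.19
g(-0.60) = 0.00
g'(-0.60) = 1.98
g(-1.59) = -1.02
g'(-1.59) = 0.12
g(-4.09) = -0.62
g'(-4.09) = -0.14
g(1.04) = 1.13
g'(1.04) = -0.27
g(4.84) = 0.46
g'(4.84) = -0.08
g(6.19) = 0.37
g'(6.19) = -0.05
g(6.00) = 0.38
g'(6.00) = -0.06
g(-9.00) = -0.29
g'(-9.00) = -0.03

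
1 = 1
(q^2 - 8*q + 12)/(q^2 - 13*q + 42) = (q - 2)/(q - 7)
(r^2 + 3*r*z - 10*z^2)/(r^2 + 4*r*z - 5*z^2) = (-r + 2*z)/(-r + z)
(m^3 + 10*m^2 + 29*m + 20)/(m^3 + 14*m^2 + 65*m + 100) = (m + 1)/(m + 5)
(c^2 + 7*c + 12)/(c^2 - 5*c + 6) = (c^2 + 7*c + 12)/(c^2 - 5*c + 6)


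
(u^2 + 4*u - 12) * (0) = 0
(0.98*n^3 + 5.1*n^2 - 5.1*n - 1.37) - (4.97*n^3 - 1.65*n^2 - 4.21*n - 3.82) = -3.99*n^3 + 6.75*n^2 - 0.89*n + 2.45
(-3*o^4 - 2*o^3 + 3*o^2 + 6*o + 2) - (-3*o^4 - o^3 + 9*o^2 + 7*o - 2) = -o^3 - 6*o^2 - o + 4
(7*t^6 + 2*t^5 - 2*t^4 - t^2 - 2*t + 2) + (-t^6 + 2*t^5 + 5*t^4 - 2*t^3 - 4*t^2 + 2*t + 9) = 6*t^6 + 4*t^5 + 3*t^4 - 2*t^3 - 5*t^2 + 11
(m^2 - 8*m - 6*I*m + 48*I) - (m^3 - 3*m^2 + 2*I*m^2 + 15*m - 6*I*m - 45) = -m^3 + 4*m^2 - 2*I*m^2 - 23*m + 45 + 48*I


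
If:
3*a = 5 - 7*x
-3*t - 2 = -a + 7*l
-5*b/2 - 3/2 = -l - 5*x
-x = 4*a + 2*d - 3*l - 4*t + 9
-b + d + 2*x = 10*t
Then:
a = 5/3 - 7*x/3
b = 3184*x/1779 - 839/1779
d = 7606*x/1779 - 16139/1779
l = 571/1779 - 935*x/1779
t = 266*x/593 - 510/593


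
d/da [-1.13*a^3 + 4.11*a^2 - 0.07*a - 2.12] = -3.39*a^2 + 8.22*a - 0.07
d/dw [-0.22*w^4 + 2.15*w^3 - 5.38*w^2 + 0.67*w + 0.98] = -0.88*w^3 + 6.45*w^2 - 10.76*w + 0.67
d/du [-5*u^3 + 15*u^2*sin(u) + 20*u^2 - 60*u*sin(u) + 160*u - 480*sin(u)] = 15*u^2*cos(u) - 15*u^2 + 30*u*sin(u) - 60*u*cos(u) + 40*u - 60*sin(u) - 480*cos(u) + 160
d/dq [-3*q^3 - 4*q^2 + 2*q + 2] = -9*q^2 - 8*q + 2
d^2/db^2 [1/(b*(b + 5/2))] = 4*(12*b^2 + 30*b + 25)/(b^3*(8*b^3 + 60*b^2 + 150*b + 125))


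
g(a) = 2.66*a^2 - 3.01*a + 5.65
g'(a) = 5.32*a - 3.01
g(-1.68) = 18.21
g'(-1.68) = -11.95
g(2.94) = 19.79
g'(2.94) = 12.63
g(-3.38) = 46.21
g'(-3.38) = -20.99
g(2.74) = 17.37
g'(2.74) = 11.57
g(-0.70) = 9.06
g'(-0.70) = -6.73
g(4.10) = 38.02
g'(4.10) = 18.80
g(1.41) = 6.69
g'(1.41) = 4.49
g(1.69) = 8.16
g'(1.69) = 5.98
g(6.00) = 83.35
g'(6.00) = 28.91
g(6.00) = 83.35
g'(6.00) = 28.91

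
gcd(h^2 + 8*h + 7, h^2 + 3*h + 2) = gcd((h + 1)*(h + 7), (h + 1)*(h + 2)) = h + 1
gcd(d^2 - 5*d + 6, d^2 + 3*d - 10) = d - 2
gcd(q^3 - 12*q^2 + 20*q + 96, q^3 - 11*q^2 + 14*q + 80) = q^2 - 6*q - 16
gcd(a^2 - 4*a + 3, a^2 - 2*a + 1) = a - 1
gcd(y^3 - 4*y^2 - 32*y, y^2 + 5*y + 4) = y + 4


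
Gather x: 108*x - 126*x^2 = -126*x^2 + 108*x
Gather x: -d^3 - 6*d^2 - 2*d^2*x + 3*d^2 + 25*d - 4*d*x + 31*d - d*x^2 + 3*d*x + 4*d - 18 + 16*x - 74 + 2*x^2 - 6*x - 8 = -d^3 - 3*d^2 + 60*d + x^2*(2 - d) + x*(-2*d^2 - d + 10) - 100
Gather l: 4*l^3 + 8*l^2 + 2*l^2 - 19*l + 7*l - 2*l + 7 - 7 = 4*l^3 + 10*l^2 - 14*l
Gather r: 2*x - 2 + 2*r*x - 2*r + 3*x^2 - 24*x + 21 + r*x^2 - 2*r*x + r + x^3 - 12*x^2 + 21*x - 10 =r*(x^2 - 1) + x^3 - 9*x^2 - x + 9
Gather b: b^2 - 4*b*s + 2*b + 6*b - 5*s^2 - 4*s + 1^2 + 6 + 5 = b^2 + b*(8 - 4*s) - 5*s^2 - 4*s + 12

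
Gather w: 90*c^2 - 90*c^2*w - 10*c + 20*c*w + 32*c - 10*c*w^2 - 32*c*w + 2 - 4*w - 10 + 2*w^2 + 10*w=90*c^2 + 22*c + w^2*(2 - 10*c) + w*(-90*c^2 - 12*c + 6) - 8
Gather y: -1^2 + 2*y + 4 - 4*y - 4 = -2*y - 1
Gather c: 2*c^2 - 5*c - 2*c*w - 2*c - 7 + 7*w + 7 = 2*c^2 + c*(-2*w - 7) + 7*w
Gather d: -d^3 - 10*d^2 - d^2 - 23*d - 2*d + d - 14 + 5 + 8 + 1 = -d^3 - 11*d^2 - 24*d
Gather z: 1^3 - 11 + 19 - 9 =0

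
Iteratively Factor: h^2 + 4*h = (h)*(h + 4)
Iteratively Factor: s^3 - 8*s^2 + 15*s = (s - 3)*(s^2 - 5*s) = s*(s - 3)*(s - 5)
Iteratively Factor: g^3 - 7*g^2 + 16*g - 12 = (g - 3)*(g^2 - 4*g + 4) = (g - 3)*(g - 2)*(g - 2)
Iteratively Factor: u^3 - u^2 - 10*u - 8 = (u + 1)*(u^2 - 2*u - 8) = (u + 1)*(u + 2)*(u - 4)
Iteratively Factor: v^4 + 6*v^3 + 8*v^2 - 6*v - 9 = (v + 1)*(v^3 + 5*v^2 + 3*v - 9) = (v + 1)*(v + 3)*(v^2 + 2*v - 3) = (v - 1)*(v + 1)*(v + 3)*(v + 3)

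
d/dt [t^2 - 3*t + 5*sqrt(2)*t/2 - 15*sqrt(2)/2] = 2*t - 3 + 5*sqrt(2)/2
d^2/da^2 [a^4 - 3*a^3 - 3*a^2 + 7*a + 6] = 12*a^2 - 18*a - 6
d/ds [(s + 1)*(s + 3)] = 2*s + 4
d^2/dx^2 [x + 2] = 0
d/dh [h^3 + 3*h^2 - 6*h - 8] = 3*h^2 + 6*h - 6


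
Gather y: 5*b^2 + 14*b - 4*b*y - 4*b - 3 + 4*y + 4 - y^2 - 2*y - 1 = 5*b^2 + 10*b - y^2 + y*(2 - 4*b)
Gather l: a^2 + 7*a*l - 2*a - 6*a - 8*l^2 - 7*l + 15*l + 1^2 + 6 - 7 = a^2 - 8*a - 8*l^2 + l*(7*a + 8)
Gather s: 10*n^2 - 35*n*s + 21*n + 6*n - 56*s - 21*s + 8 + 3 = 10*n^2 + 27*n + s*(-35*n - 77) + 11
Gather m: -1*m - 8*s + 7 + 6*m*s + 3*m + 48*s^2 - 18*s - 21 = m*(6*s + 2) + 48*s^2 - 26*s - 14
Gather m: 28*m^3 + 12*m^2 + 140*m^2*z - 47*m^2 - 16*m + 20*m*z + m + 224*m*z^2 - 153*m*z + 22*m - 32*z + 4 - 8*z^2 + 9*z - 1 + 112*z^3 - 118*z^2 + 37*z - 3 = 28*m^3 + m^2*(140*z - 35) + m*(224*z^2 - 133*z + 7) + 112*z^3 - 126*z^2 + 14*z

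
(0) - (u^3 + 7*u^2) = -u^3 - 7*u^2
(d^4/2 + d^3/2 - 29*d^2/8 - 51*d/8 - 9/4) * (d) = d^5/2 + d^4/2 - 29*d^3/8 - 51*d^2/8 - 9*d/4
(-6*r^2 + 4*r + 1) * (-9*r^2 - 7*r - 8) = 54*r^4 + 6*r^3 + 11*r^2 - 39*r - 8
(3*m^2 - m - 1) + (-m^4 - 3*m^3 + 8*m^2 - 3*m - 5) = -m^4 - 3*m^3 + 11*m^2 - 4*m - 6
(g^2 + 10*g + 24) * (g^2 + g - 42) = g^4 + 11*g^3 - 8*g^2 - 396*g - 1008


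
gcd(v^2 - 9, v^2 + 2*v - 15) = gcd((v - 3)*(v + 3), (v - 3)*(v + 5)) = v - 3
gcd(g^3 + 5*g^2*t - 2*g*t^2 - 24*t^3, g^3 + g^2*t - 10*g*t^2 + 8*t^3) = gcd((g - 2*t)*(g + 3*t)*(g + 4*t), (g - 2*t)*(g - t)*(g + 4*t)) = -g^2 - 2*g*t + 8*t^2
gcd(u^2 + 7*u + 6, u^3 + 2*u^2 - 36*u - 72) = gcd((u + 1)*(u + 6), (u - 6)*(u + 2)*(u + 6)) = u + 6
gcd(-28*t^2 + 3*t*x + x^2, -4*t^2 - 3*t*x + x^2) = -4*t + x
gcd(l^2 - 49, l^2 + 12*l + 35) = l + 7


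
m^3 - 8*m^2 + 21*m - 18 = (m - 3)^2*(m - 2)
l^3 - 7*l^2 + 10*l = l*(l - 5)*(l - 2)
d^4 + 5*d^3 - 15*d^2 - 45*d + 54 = (d - 3)*(d - 1)*(d + 3)*(d + 6)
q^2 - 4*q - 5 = (q - 5)*(q + 1)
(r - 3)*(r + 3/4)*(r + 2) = r^3 - r^2/4 - 27*r/4 - 9/2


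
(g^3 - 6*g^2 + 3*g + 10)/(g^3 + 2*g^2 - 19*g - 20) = (g^2 - 7*g + 10)/(g^2 + g - 20)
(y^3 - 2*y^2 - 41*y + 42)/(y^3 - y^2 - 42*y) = (y - 1)/y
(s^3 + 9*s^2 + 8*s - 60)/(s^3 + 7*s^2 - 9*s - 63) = (s^3 + 9*s^2 + 8*s - 60)/(s^3 + 7*s^2 - 9*s - 63)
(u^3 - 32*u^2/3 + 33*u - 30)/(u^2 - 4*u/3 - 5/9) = 3*(u^2 - 9*u + 18)/(3*u + 1)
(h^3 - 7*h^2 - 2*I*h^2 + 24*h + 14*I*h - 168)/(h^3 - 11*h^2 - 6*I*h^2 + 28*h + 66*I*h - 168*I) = (h + 4*I)/(h - 4)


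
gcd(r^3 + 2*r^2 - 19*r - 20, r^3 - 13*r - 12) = r^2 - 3*r - 4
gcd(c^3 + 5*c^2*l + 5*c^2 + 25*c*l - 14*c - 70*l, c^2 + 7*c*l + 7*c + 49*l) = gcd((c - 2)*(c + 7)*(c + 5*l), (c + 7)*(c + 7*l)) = c + 7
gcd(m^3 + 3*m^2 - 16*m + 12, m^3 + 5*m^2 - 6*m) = m^2 + 5*m - 6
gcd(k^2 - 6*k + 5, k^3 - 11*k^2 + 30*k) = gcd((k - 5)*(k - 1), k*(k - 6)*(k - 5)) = k - 5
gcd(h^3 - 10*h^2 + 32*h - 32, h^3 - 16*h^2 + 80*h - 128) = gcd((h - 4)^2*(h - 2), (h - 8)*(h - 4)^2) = h^2 - 8*h + 16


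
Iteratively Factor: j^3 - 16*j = (j + 4)*(j^2 - 4*j) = j*(j + 4)*(j - 4)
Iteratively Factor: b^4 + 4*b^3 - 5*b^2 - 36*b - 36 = (b + 2)*(b^3 + 2*b^2 - 9*b - 18) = (b + 2)*(b + 3)*(b^2 - b - 6) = (b - 3)*(b + 2)*(b + 3)*(b + 2)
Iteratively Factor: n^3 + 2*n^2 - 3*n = (n)*(n^2 + 2*n - 3) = n*(n + 3)*(n - 1)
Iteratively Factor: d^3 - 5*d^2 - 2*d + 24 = (d - 3)*(d^2 - 2*d - 8) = (d - 3)*(d + 2)*(d - 4)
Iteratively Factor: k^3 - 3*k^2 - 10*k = (k)*(k^2 - 3*k - 10) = k*(k + 2)*(k - 5)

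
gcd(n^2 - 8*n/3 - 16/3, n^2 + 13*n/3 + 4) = n + 4/3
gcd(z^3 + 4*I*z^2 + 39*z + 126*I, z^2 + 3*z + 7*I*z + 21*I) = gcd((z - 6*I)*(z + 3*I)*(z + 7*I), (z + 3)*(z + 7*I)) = z + 7*I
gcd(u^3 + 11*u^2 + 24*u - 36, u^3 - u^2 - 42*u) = u + 6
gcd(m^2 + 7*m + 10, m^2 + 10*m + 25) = m + 5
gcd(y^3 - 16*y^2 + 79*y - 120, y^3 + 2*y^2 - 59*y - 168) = y - 8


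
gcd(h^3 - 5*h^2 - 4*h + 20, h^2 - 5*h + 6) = h - 2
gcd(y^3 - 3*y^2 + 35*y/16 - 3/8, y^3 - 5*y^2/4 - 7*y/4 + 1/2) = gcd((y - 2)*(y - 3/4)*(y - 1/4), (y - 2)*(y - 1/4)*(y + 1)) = y^2 - 9*y/4 + 1/2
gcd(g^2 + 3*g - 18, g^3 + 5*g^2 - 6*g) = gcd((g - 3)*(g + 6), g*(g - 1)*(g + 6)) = g + 6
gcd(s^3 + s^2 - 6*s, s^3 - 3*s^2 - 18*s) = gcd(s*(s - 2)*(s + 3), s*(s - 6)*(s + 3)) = s^2 + 3*s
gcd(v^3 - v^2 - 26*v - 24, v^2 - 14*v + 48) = v - 6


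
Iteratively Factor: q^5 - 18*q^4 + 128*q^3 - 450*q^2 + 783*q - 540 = (q - 3)*(q^4 - 15*q^3 + 83*q^2 - 201*q + 180) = (q - 3)^2*(q^3 - 12*q^2 + 47*q - 60) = (q - 4)*(q - 3)^2*(q^2 - 8*q + 15) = (q - 5)*(q - 4)*(q - 3)^2*(q - 3)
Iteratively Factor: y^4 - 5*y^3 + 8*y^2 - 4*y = (y - 2)*(y^3 - 3*y^2 + 2*y) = y*(y - 2)*(y^2 - 3*y + 2) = y*(y - 2)*(y - 1)*(y - 2)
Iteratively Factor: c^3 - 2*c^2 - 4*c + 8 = (c - 2)*(c^2 - 4) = (c - 2)*(c + 2)*(c - 2)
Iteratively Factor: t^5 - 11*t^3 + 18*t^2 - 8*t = (t + 4)*(t^4 - 4*t^3 + 5*t^2 - 2*t) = (t - 2)*(t + 4)*(t^3 - 2*t^2 + t) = t*(t - 2)*(t + 4)*(t^2 - 2*t + 1) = t*(t - 2)*(t - 1)*(t + 4)*(t - 1)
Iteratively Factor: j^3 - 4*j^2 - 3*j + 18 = (j - 3)*(j^2 - j - 6) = (j - 3)^2*(j + 2)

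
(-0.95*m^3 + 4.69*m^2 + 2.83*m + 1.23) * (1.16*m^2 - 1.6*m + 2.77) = -1.102*m^5 + 6.9604*m^4 - 6.8527*m^3 + 9.8901*m^2 + 5.8711*m + 3.4071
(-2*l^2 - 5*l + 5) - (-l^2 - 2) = -l^2 - 5*l + 7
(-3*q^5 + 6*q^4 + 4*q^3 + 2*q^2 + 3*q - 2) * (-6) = 18*q^5 - 36*q^4 - 24*q^3 - 12*q^2 - 18*q + 12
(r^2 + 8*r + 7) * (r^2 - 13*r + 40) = r^4 - 5*r^3 - 57*r^2 + 229*r + 280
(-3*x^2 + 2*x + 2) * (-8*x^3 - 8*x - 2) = 24*x^5 - 16*x^4 + 8*x^3 - 10*x^2 - 20*x - 4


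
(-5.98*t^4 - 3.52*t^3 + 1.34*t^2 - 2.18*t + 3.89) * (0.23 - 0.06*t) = 0.3588*t^5 - 1.1642*t^4 - 0.89*t^3 + 0.439*t^2 - 0.7348*t + 0.8947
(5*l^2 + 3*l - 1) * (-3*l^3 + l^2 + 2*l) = -15*l^5 - 4*l^4 + 16*l^3 + 5*l^2 - 2*l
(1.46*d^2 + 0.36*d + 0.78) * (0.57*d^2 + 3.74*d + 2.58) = 0.8322*d^4 + 5.6656*d^3 + 5.5578*d^2 + 3.846*d + 2.0124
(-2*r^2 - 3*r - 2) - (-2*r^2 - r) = -2*r - 2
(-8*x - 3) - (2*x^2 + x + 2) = -2*x^2 - 9*x - 5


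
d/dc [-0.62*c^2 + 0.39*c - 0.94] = 0.39 - 1.24*c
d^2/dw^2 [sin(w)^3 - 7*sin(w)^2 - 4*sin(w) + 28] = -9*sin(w)^3 + 28*sin(w)^2 + 10*sin(w) - 14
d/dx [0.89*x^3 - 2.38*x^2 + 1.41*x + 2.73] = 2.67*x^2 - 4.76*x + 1.41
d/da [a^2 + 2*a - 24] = 2*a + 2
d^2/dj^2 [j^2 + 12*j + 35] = 2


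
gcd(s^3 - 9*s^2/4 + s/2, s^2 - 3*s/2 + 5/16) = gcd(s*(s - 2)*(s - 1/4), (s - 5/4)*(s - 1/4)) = s - 1/4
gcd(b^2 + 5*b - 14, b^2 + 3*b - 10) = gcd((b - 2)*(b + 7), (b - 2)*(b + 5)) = b - 2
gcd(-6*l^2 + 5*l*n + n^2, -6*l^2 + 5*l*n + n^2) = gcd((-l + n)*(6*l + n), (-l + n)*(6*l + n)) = 6*l^2 - 5*l*n - n^2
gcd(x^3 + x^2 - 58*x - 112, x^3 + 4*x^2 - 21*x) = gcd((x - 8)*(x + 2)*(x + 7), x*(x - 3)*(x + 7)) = x + 7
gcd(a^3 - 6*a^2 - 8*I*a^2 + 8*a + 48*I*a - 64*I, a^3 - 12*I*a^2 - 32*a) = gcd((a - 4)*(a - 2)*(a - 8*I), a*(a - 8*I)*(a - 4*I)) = a - 8*I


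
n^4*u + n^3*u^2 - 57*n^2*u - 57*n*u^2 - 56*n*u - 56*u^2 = (n - 8)*(n + 7)*(n + u)*(n*u + u)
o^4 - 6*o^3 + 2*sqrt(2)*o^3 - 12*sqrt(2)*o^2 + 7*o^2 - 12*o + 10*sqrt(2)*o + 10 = (o - 5)*(o - 1)*(o + sqrt(2))^2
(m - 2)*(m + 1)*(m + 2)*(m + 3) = m^4 + 4*m^3 - m^2 - 16*m - 12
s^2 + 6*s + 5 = (s + 1)*(s + 5)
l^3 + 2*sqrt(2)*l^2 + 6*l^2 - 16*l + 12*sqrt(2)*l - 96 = (l + 6)*(l - 2*sqrt(2))*(l + 4*sqrt(2))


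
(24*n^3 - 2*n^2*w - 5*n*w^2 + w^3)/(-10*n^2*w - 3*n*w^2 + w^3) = (12*n^2 - 7*n*w + w^2)/(w*(-5*n + w))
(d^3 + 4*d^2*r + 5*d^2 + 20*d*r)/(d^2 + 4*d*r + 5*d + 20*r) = d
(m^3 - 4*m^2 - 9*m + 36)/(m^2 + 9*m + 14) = (m^3 - 4*m^2 - 9*m + 36)/(m^2 + 9*m + 14)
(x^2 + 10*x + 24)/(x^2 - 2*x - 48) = (x + 4)/(x - 8)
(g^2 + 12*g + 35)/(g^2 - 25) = (g + 7)/(g - 5)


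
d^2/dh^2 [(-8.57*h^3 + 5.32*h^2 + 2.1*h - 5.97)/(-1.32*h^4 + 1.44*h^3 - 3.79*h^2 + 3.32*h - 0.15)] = (29.8647359999999*h^9 - 55.6174080000002*h^8 - 240.47892*h^7 + 922.419743999999*h^6 - 995.921712*h^5 + 899.798328*h^4 - 628.68435*h^3 + 658.681758*h^2 - 434.658726*h + 122.488566)/(2.299968*h^12 - 7.527168*h^11 + 28.022544*h^10 - 63.56448*h^9 + 119.106684*h^8 - 184.072464*h^7 + 212.239675*h^6 - 199.539204*h^5 + 136.180353*h^4 - 48.016088*h^3 + 5.215905*h^2 - 0.2241*h + 0.003375)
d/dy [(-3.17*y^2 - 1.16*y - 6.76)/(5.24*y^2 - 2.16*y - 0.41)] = (12.9256*y^2 + 73.4442*y - 14.126)/(27.4576*y^4 - 22.6368*y^3 + 0.3688*y^2 + 1.7712*y + 0.1681)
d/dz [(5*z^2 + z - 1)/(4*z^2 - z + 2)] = (-9*z^2 + 28*z + 1)/(16*z^4 - 8*z^3 + 17*z^2 - 4*z + 4)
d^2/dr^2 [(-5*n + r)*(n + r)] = 2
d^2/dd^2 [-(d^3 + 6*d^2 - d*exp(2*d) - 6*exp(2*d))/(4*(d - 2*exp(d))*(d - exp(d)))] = 3*(-d^3 - 2*d^2*exp(d) - 6*d^2 - 4*d*exp(d) + 12*d + 20*exp(d) - 12)*exp(d)/(4*(d^3 - 6*d^2*exp(d) + 12*d*exp(2*d) - 8*exp(3*d)))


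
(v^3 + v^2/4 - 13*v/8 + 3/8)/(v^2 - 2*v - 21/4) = (4*v^2 - 5*v + 1)/(2*(2*v - 7))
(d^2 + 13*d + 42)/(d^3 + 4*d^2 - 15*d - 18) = (d + 7)/(d^2 - 2*d - 3)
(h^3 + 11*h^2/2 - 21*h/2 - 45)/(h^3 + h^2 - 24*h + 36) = (h + 5/2)/(h - 2)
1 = 1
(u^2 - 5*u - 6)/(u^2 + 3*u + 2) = (u - 6)/(u + 2)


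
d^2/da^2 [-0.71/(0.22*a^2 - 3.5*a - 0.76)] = (-0.068728*a^2 + 1.0934*a + 0.71*(0.44*a - 3.5)*(0.88*a - 7.0) + 0.237424)/(-0.22*a^2 + 3.5*a + 0.76)^3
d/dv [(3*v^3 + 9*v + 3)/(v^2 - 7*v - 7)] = 3*(v^4 - 14*v^3 - 24*v^2 - 2*v - 14)/(v^4 - 14*v^3 + 35*v^2 + 98*v + 49)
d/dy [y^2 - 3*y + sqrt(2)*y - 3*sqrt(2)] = 2*y - 3 + sqrt(2)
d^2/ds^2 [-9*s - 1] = 0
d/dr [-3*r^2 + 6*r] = 6 - 6*r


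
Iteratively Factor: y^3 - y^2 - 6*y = (y)*(y^2 - y - 6) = y*(y + 2)*(y - 3)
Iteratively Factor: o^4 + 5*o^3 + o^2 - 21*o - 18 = (o + 3)*(o^3 + 2*o^2 - 5*o - 6) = (o + 3)^2*(o^2 - o - 2) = (o + 1)*(o + 3)^2*(o - 2)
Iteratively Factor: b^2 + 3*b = (b + 3)*(b)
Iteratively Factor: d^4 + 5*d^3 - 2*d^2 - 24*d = (d + 4)*(d^3 + d^2 - 6*d) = (d + 3)*(d + 4)*(d^2 - 2*d) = d*(d + 3)*(d + 4)*(d - 2)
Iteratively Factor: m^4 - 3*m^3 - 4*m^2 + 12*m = (m - 3)*(m^3 - 4*m) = (m - 3)*(m + 2)*(m^2 - 2*m) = (m - 3)*(m - 2)*(m + 2)*(m)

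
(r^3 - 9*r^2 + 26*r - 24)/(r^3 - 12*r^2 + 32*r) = (r^2 - 5*r + 6)/(r*(r - 8))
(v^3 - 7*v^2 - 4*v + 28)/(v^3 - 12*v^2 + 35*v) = (v^2 - 4)/(v*(v - 5))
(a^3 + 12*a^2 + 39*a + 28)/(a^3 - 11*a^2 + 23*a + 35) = (a^2 + 11*a + 28)/(a^2 - 12*a + 35)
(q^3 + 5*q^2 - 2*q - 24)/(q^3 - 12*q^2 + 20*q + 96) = (q^3 + 5*q^2 - 2*q - 24)/(q^3 - 12*q^2 + 20*q + 96)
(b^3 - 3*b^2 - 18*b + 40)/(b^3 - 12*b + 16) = (b - 5)/(b - 2)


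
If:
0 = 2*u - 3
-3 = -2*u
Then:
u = 3/2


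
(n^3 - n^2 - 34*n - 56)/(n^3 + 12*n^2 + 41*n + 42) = (n^2 - 3*n - 28)/(n^2 + 10*n + 21)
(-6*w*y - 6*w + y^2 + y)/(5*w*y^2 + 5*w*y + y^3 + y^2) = (-6*w + y)/(y*(5*w + y))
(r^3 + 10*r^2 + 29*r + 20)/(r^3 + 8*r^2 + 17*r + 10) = (r + 4)/(r + 2)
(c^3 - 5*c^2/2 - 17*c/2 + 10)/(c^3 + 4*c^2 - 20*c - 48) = (2*c^2 + 3*c - 5)/(2*(c^2 + 8*c + 12))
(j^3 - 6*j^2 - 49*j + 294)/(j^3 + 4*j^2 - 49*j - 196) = (j - 6)/(j + 4)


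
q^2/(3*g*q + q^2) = q/(3*g + q)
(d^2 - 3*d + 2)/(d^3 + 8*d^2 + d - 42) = (d - 1)/(d^2 + 10*d + 21)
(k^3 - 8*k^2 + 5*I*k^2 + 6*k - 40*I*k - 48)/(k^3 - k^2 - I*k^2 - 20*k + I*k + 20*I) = (k^2 + k*(-8 + 6*I) - 48*I)/(k^2 - k - 20)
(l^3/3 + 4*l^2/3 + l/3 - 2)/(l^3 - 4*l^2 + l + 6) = (l^3 + 4*l^2 + l - 6)/(3*(l^3 - 4*l^2 + l + 6))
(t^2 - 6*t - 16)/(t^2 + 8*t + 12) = (t - 8)/(t + 6)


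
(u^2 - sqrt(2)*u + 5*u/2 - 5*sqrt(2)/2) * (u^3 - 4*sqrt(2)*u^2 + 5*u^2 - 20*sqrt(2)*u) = u^5 - 5*sqrt(2)*u^4 + 15*u^4/2 - 75*sqrt(2)*u^3/2 + 41*u^3/2 - 125*sqrt(2)*u^2/2 + 60*u^2 + 100*u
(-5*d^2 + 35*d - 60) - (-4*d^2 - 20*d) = -d^2 + 55*d - 60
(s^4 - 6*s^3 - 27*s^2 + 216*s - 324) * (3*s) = 3*s^5 - 18*s^4 - 81*s^3 + 648*s^2 - 972*s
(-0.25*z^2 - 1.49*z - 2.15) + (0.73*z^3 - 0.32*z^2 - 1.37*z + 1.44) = 0.73*z^3 - 0.57*z^2 - 2.86*z - 0.71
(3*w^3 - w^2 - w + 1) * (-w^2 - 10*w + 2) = -3*w^5 - 29*w^4 + 17*w^3 + 7*w^2 - 12*w + 2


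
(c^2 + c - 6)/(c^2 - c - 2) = (c + 3)/(c + 1)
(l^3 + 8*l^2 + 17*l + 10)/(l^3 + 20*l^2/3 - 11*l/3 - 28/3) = 3*(l^2 + 7*l + 10)/(3*l^2 + 17*l - 28)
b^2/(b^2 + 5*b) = b/(b + 5)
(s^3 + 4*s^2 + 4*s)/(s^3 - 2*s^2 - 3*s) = (s^2 + 4*s + 4)/(s^2 - 2*s - 3)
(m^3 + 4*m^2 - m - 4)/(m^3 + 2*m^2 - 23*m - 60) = (m^2 - 1)/(m^2 - 2*m - 15)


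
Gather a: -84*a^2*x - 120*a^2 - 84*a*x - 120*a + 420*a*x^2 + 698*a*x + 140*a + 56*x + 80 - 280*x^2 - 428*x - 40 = a^2*(-84*x - 120) + a*(420*x^2 + 614*x + 20) - 280*x^2 - 372*x + 40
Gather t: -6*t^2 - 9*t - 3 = -6*t^2 - 9*t - 3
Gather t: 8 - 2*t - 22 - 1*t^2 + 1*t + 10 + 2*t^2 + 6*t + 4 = t^2 + 5*t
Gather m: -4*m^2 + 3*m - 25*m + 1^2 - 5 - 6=-4*m^2 - 22*m - 10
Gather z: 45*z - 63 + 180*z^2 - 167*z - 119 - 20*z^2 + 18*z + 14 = 160*z^2 - 104*z - 168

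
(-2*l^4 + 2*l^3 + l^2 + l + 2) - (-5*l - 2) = -2*l^4 + 2*l^3 + l^2 + 6*l + 4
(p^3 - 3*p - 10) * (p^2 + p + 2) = p^5 + p^4 - p^3 - 13*p^2 - 16*p - 20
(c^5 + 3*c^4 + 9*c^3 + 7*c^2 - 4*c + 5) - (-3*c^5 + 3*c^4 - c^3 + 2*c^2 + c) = 4*c^5 + 10*c^3 + 5*c^2 - 5*c + 5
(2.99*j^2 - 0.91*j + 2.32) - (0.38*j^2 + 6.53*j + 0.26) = 2.61*j^2 - 7.44*j + 2.06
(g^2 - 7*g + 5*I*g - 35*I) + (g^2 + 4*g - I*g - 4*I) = 2*g^2 - 3*g + 4*I*g - 39*I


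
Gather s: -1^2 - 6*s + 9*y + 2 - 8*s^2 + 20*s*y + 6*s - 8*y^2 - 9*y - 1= -8*s^2 + 20*s*y - 8*y^2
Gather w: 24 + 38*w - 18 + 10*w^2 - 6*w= 10*w^2 + 32*w + 6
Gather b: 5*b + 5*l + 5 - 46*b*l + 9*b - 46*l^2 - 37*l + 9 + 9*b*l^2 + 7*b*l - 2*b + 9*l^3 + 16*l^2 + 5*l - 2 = b*(9*l^2 - 39*l + 12) + 9*l^3 - 30*l^2 - 27*l + 12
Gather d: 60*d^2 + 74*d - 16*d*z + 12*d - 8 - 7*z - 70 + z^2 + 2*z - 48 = 60*d^2 + d*(86 - 16*z) + z^2 - 5*z - 126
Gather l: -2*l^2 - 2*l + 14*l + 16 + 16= -2*l^2 + 12*l + 32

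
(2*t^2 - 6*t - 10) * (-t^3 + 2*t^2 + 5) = -2*t^5 + 10*t^4 - 2*t^3 - 10*t^2 - 30*t - 50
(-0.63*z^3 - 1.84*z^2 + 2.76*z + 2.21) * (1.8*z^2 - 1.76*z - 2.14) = -1.134*z^5 - 2.2032*z^4 + 9.5546*z^3 + 3.058*z^2 - 9.796*z - 4.7294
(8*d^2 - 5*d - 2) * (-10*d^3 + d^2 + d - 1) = -80*d^5 + 58*d^4 + 23*d^3 - 15*d^2 + 3*d + 2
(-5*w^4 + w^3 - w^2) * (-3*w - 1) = 15*w^5 + 2*w^4 + 2*w^3 + w^2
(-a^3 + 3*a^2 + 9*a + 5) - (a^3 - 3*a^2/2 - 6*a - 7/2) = -2*a^3 + 9*a^2/2 + 15*a + 17/2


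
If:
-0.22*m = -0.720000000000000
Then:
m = 3.27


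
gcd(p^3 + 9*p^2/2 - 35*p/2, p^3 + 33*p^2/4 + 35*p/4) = p^2 + 7*p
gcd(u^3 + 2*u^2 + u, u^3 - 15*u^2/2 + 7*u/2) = u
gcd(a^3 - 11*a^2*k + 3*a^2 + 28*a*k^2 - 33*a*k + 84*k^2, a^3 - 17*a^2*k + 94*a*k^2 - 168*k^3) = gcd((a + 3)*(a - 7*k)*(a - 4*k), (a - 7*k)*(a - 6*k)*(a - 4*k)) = a^2 - 11*a*k + 28*k^2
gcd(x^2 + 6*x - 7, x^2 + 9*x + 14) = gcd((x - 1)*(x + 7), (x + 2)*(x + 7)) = x + 7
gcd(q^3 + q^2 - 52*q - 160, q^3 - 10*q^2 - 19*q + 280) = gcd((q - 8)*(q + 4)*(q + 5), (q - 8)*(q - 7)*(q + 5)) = q^2 - 3*q - 40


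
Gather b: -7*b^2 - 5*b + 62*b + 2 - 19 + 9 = -7*b^2 + 57*b - 8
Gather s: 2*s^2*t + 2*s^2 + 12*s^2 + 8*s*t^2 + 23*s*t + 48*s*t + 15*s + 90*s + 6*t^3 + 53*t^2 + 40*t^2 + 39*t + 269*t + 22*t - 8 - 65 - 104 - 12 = s^2*(2*t + 14) + s*(8*t^2 + 71*t + 105) + 6*t^3 + 93*t^2 + 330*t - 189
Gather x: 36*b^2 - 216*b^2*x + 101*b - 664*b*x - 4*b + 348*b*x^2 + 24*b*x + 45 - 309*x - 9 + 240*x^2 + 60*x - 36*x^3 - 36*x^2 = 36*b^2 + 97*b - 36*x^3 + x^2*(348*b + 204) + x*(-216*b^2 - 640*b - 249) + 36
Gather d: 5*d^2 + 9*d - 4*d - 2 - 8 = 5*d^2 + 5*d - 10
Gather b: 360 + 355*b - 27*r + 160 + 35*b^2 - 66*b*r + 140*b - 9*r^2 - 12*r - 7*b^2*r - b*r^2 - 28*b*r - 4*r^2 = b^2*(35 - 7*r) + b*(-r^2 - 94*r + 495) - 13*r^2 - 39*r + 520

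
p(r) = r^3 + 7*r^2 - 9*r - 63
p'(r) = 3*r^2 + 14*r - 9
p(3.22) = 13.99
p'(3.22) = 67.19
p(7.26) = 623.27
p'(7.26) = 250.76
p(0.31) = -65.09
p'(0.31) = -4.37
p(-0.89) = -50.15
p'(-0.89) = -19.08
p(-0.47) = -57.33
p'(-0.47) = -14.92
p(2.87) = -7.53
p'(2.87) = 55.89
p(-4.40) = 26.94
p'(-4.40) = -12.52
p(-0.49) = -57.03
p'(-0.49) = -15.14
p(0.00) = -63.00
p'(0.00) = -9.00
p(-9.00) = -144.00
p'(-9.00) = 108.00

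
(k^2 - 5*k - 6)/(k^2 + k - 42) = (k + 1)/(k + 7)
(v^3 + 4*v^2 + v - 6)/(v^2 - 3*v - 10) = (v^2 + 2*v - 3)/(v - 5)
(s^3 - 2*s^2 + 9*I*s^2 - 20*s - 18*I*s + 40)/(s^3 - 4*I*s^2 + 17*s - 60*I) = (s^2 + s*(-2 + 5*I) - 10*I)/(s^2 - 8*I*s - 15)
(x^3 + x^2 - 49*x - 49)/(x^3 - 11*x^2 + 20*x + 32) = (x^2 - 49)/(x^2 - 12*x + 32)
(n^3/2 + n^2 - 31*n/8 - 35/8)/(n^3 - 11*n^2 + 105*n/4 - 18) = (4*n^3 + 8*n^2 - 31*n - 35)/(2*(4*n^3 - 44*n^2 + 105*n - 72))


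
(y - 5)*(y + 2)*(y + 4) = y^3 + y^2 - 22*y - 40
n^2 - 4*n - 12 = (n - 6)*(n + 2)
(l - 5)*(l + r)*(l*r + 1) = l^3*r + l^2*r^2 - 5*l^2*r + l^2 - 5*l*r^2 + l*r - 5*l - 5*r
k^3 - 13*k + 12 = (k - 3)*(k - 1)*(k + 4)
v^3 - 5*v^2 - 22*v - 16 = (v - 8)*(v + 1)*(v + 2)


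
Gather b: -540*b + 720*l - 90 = -540*b + 720*l - 90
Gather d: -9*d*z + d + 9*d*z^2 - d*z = d*(9*z^2 - 10*z + 1)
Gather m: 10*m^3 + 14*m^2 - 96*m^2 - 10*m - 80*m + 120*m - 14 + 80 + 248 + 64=10*m^3 - 82*m^2 + 30*m + 378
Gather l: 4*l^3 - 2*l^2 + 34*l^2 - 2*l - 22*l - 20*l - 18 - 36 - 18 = 4*l^3 + 32*l^2 - 44*l - 72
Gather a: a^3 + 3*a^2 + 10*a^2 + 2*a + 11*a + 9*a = a^3 + 13*a^2 + 22*a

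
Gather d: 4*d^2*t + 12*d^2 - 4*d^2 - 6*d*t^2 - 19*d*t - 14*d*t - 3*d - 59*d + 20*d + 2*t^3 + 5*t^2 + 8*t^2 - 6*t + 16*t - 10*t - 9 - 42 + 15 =d^2*(4*t + 8) + d*(-6*t^2 - 33*t - 42) + 2*t^3 + 13*t^2 - 36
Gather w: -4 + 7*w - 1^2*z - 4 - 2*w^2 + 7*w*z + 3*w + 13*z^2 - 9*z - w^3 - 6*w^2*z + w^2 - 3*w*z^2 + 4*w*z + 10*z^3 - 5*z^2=-w^3 + w^2*(-6*z - 1) + w*(-3*z^2 + 11*z + 10) + 10*z^3 + 8*z^2 - 10*z - 8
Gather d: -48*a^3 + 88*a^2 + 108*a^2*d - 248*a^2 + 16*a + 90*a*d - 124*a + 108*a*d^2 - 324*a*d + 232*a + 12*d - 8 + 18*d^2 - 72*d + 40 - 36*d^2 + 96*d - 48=-48*a^3 - 160*a^2 + 124*a + d^2*(108*a - 18) + d*(108*a^2 - 234*a + 36) - 16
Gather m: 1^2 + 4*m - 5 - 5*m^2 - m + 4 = -5*m^2 + 3*m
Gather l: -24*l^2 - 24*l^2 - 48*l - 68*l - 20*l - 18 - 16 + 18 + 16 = -48*l^2 - 136*l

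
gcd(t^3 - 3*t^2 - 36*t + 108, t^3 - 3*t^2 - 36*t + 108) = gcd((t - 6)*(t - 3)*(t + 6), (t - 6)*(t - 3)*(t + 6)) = t^3 - 3*t^2 - 36*t + 108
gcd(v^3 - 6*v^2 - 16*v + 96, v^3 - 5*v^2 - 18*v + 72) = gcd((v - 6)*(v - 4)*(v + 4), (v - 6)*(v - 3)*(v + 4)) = v^2 - 2*v - 24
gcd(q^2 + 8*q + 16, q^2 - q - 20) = q + 4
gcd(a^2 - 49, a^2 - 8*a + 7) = a - 7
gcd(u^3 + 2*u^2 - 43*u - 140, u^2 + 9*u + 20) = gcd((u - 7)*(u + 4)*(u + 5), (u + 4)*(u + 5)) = u^2 + 9*u + 20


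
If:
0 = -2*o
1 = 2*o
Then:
No Solution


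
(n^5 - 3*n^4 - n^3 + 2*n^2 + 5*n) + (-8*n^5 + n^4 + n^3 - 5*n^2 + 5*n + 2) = -7*n^5 - 2*n^4 - 3*n^2 + 10*n + 2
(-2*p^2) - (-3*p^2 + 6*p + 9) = p^2 - 6*p - 9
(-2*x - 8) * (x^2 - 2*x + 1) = -2*x^3 - 4*x^2 + 14*x - 8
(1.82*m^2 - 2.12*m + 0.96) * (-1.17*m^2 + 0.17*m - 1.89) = -2.1294*m^4 + 2.7898*m^3 - 4.9234*m^2 + 4.17*m - 1.8144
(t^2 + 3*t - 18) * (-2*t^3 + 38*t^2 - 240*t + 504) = -2*t^5 + 32*t^4 - 90*t^3 - 900*t^2 + 5832*t - 9072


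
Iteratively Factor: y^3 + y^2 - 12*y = (y - 3)*(y^2 + 4*y) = y*(y - 3)*(y + 4)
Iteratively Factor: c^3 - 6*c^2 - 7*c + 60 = (c + 3)*(c^2 - 9*c + 20) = (c - 4)*(c + 3)*(c - 5)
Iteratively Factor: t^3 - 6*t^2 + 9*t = (t)*(t^2 - 6*t + 9) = t*(t - 3)*(t - 3)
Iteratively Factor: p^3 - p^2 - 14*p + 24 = (p - 2)*(p^2 + p - 12) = (p - 3)*(p - 2)*(p + 4)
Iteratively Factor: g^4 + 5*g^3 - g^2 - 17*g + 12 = (g - 1)*(g^3 + 6*g^2 + 5*g - 12) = (g - 1)^2*(g^2 + 7*g + 12) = (g - 1)^2*(g + 3)*(g + 4)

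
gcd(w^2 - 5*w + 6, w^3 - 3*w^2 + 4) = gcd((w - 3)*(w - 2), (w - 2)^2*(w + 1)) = w - 2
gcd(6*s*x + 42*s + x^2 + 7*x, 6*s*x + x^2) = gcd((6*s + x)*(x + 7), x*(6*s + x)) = 6*s + x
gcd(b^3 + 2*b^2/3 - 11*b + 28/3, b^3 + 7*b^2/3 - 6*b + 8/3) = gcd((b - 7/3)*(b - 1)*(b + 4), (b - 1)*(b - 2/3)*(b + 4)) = b^2 + 3*b - 4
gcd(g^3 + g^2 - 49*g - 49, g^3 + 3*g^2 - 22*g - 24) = g + 1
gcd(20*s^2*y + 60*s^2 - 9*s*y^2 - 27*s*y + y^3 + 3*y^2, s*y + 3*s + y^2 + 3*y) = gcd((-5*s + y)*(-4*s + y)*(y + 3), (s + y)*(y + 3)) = y + 3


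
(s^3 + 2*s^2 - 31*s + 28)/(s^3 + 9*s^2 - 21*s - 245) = (s^2 - 5*s + 4)/(s^2 + 2*s - 35)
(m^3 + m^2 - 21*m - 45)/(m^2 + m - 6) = (m^2 - 2*m - 15)/(m - 2)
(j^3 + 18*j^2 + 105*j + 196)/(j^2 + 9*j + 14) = (j^2 + 11*j + 28)/(j + 2)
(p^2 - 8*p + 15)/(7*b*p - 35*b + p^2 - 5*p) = (p - 3)/(7*b + p)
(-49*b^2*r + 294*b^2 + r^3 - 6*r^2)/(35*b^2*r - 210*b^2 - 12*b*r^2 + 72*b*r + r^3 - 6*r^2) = (7*b + r)/(-5*b + r)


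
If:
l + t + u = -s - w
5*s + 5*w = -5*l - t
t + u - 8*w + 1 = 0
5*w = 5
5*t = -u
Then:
No Solution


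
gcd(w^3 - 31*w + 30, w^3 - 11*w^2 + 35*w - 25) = w^2 - 6*w + 5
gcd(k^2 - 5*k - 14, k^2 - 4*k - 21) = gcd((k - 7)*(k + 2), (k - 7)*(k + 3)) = k - 7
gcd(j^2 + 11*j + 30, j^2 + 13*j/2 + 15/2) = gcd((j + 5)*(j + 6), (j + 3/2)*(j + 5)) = j + 5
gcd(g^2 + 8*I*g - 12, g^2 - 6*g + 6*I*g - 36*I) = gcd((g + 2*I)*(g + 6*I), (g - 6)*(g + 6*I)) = g + 6*I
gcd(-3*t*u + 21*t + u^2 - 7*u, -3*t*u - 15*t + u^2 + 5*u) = 3*t - u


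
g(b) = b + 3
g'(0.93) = 1.00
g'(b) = 1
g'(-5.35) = 1.00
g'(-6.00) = 1.00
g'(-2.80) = 1.00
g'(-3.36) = 1.00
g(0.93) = 3.93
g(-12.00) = -9.00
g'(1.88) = 1.00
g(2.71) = 5.71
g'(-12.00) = 1.00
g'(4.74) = 1.00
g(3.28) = 6.28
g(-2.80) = 0.20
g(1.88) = 4.88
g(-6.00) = -3.00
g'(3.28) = 1.00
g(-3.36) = -0.36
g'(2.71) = 1.00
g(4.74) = 7.74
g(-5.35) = -2.35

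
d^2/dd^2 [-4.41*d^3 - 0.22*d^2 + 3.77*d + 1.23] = -26.46*d - 0.44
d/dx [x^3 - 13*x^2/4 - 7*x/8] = 3*x^2 - 13*x/2 - 7/8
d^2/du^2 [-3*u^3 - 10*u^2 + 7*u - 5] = -18*u - 20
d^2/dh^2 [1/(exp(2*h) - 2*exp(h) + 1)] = (4*exp(h) + 2)*exp(h)/(exp(4*h) - 4*exp(3*h) + 6*exp(2*h) - 4*exp(h) + 1)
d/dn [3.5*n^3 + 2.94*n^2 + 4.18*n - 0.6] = 10.5*n^2 + 5.88*n + 4.18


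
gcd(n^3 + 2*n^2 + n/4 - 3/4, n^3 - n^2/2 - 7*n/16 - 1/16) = 1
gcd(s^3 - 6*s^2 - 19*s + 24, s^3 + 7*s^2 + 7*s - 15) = s^2 + 2*s - 3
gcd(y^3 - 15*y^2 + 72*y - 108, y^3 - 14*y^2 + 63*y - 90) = y^2 - 9*y + 18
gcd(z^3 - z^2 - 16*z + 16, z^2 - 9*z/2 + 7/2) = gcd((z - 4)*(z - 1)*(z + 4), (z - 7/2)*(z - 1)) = z - 1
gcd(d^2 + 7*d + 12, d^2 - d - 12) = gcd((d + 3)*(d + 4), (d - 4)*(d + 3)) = d + 3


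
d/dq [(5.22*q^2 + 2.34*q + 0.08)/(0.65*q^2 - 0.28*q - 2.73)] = (-2.9826*q^2 - 28.6052*q - 6.3658)/(0.4225*q^4 - 0.364*q^3 - 3.4706*q^2 + 1.5288*q + 7.4529)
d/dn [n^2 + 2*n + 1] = 2*n + 2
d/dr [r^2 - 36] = 2*r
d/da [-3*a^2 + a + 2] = 1 - 6*a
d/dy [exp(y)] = exp(y)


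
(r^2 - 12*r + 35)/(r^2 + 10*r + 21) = (r^2 - 12*r + 35)/(r^2 + 10*r + 21)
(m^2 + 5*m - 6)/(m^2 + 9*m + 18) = (m - 1)/(m + 3)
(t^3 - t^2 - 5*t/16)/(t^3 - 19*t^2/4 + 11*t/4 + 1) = t*(4*t - 5)/(4*(t^2 - 5*t + 4))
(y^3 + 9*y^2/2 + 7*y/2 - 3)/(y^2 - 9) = (y^2 + 3*y/2 - 1)/(y - 3)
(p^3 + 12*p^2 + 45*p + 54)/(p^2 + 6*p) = p + 6 + 9/p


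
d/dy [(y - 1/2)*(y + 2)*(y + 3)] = 3*y^2 + 9*y + 7/2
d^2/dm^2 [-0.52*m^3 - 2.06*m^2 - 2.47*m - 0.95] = -3.12*m - 4.12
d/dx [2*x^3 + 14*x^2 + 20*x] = 6*x^2 + 28*x + 20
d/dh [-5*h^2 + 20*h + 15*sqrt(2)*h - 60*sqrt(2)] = -10*h + 20 + 15*sqrt(2)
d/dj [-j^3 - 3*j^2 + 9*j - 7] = -3*j^2 - 6*j + 9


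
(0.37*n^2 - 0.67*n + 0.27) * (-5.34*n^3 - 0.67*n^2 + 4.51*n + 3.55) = -1.9758*n^5 + 3.3299*n^4 + 0.6758*n^3 - 1.8891*n^2 - 1.1608*n + 0.9585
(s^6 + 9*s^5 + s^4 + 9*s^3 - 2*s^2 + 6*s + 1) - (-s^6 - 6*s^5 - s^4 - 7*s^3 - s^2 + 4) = 2*s^6 + 15*s^5 + 2*s^4 + 16*s^3 - s^2 + 6*s - 3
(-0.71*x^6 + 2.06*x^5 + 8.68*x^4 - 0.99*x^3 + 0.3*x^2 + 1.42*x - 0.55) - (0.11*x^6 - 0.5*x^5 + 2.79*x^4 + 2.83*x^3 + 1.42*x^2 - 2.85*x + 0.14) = -0.82*x^6 + 2.56*x^5 + 5.89*x^4 - 3.82*x^3 - 1.12*x^2 + 4.27*x - 0.69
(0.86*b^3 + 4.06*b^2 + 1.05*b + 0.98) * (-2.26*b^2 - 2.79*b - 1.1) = -1.9436*b^5 - 11.575*b^4 - 14.6464*b^3 - 9.6103*b^2 - 3.8892*b - 1.078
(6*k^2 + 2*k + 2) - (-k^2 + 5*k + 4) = 7*k^2 - 3*k - 2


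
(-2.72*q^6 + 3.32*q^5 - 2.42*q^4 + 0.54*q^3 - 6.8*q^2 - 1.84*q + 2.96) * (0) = 0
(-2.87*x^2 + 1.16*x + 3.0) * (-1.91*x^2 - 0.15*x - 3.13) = 5.4817*x^4 - 1.7851*x^3 + 3.0791*x^2 - 4.0808*x - 9.39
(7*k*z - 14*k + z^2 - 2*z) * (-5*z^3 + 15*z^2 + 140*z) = -35*k*z^4 + 175*k*z^3 + 770*k*z^2 - 1960*k*z - 5*z^5 + 25*z^4 + 110*z^3 - 280*z^2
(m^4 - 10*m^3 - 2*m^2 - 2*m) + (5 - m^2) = m^4 - 10*m^3 - 3*m^2 - 2*m + 5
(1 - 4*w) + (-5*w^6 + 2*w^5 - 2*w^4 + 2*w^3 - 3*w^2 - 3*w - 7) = -5*w^6 + 2*w^5 - 2*w^4 + 2*w^3 - 3*w^2 - 7*w - 6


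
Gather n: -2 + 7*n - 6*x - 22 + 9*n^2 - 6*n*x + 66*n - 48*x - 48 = 9*n^2 + n*(73 - 6*x) - 54*x - 72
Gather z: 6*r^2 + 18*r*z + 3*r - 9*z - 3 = 6*r^2 + 3*r + z*(18*r - 9) - 3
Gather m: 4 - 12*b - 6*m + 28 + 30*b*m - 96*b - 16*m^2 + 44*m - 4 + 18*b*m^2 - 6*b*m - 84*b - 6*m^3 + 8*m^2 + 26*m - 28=-192*b - 6*m^3 + m^2*(18*b - 8) + m*(24*b + 64)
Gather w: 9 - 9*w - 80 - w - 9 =-10*w - 80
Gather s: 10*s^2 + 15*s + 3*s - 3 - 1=10*s^2 + 18*s - 4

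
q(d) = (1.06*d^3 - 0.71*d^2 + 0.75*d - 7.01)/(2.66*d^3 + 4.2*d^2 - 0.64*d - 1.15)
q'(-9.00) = 0.02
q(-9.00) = 0.53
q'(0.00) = -4.04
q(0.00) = 6.10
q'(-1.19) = 12.58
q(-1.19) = -9.93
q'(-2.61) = 1.71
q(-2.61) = 1.80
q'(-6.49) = 0.05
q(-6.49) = 0.61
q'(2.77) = 0.11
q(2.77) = 0.14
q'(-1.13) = 6.33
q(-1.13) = -9.37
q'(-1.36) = 61.63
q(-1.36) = -15.06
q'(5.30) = 0.02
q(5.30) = 0.26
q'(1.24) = 1.64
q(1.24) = -0.54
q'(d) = (-7.98*d^2 - 8.4*d + 0.64)*(1.06*d^3 - 0.71*d^2 + 0.75*d - 7.01)/(2.66*d^3 + 4.2*d^2 - 0.64*d - 1.15)^2 + (3.18*d^2 - 1.42*d + 0.75)/(2.66*d^3 + 4.2*d^2 - 0.64*d - 1.15) = (6.3406*d^4 - 5.3468*d^3 + 49.5872*d^2 + 60.517*d - 5.3489)/(7.0756*d^6 + 22.344*d^5 + 14.2352*d^4 - 11.494*d^3 - 9.2504*d^2 + 1.472*d + 1.3225)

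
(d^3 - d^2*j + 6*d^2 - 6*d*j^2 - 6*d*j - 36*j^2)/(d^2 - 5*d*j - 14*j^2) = (d^2 - 3*d*j + 6*d - 18*j)/(d - 7*j)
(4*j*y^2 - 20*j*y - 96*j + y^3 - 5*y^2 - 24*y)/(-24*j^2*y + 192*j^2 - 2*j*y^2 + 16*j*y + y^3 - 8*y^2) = (y + 3)/(-6*j + y)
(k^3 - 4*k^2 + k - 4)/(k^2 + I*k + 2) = (k^2 + k*(-4 + I) - 4*I)/(k + 2*I)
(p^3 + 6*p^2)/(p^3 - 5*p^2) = (p + 6)/(p - 5)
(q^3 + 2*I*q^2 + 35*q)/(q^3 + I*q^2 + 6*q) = (q^2 + 2*I*q + 35)/(q^2 + I*q + 6)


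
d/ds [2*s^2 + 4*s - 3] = 4*s + 4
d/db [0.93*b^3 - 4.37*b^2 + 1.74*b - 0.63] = 2.79*b^2 - 8.74*b + 1.74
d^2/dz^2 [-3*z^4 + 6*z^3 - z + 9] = 36*z*(1 - z)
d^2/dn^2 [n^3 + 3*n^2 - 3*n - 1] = 6*n + 6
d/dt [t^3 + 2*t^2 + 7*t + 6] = 3*t^2 + 4*t + 7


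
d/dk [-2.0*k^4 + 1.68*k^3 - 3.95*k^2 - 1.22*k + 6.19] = -8.0*k^3 + 5.04*k^2 - 7.9*k - 1.22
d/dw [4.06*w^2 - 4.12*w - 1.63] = 8.12*w - 4.12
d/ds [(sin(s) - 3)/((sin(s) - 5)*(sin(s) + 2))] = (6*sin(s) + cos(s)^2 - 20)*cos(s)/((sin(s) - 5)^2*(sin(s) + 2)^2)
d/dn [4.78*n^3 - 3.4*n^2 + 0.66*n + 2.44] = 14.34*n^2 - 6.8*n + 0.66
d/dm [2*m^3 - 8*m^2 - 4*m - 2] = 6*m^2 - 16*m - 4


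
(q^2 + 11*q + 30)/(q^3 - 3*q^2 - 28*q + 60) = (q + 6)/(q^2 - 8*q + 12)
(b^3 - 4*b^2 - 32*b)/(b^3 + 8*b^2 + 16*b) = (b - 8)/(b + 4)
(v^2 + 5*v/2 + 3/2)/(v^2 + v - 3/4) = 2*(v + 1)/(2*v - 1)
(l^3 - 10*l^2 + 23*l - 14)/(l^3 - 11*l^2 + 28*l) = (l^2 - 3*l + 2)/(l*(l - 4))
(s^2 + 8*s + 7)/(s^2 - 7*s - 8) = (s + 7)/(s - 8)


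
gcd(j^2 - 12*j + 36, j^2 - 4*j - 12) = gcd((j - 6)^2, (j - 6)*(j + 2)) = j - 6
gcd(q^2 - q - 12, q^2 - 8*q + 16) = q - 4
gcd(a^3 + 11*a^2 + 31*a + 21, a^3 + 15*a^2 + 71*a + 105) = a^2 + 10*a + 21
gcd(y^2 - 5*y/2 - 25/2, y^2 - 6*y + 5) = y - 5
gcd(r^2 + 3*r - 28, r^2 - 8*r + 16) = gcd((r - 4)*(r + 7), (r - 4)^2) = r - 4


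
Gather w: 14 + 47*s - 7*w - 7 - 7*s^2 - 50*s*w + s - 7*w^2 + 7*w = -7*s^2 - 50*s*w + 48*s - 7*w^2 + 7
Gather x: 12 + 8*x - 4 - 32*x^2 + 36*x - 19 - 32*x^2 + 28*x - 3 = -64*x^2 + 72*x - 14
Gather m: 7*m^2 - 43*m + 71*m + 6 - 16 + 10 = 7*m^2 + 28*m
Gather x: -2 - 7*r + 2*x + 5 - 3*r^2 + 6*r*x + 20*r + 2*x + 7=-3*r^2 + 13*r + x*(6*r + 4) + 10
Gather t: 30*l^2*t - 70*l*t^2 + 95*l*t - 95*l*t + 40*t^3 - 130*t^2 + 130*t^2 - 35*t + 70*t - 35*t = 30*l^2*t - 70*l*t^2 + 40*t^3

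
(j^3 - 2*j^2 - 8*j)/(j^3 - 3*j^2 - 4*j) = (j + 2)/(j + 1)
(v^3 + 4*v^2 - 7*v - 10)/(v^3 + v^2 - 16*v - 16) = (v^2 + 3*v - 10)/(v^2 - 16)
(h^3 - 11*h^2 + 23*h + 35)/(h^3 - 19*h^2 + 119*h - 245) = (h + 1)/(h - 7)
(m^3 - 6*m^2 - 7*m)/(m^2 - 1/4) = 4*m*(m^2 - 6*m - 7)/(4*m^2 - 1)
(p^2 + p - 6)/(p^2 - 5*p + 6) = (p + 3)/(p - 3)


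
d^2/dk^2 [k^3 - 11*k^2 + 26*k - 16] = 6*k - 22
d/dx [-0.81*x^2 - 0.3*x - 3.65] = -1.62*x - 0.3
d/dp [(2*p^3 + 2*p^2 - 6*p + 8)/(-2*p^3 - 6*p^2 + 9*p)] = 2*(-4*p^4 + 6*p^3 + 15*p^2 + 48*p - 36)/(p^2*(4*p^4 + 24*p^3 - 108*p + 81))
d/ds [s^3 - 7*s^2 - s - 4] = 3*s^2 - 14*s - 1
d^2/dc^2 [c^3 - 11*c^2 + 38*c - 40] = 6*c - 22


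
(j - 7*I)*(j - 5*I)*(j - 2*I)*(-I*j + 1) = -I*j^4 - 13*j^3 + 45*I*j^2 + 11*j + 70*I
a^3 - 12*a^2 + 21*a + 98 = (a - 7)^2*(a + 2)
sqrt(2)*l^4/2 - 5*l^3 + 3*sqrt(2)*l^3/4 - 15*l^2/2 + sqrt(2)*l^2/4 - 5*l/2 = l*(l/2 + 1/2)*(l - 5*sqrt(2))*(sqrt(2)*l + sqrt(2)/2)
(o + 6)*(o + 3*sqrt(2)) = o^2 + 3*sqrt(2)*o + 6*o + 18*sqrt(2)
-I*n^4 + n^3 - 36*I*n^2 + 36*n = n*(n - 6*I)*(n + 6*I)*(-I*n + 1)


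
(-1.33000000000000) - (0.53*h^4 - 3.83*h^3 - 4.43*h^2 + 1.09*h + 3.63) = -0.53*h^4 + 3.83*h^3 + 4.43*h^2 - 1.09*h - 4.96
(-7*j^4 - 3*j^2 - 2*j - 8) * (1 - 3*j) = 21*j^5 - 7*j^4 + 9*j^3 + 3*j^2 + 22*j - 8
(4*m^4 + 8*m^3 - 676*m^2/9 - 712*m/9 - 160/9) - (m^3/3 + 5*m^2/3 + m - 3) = 4*m^4 + 23*m^3/3 - 691*m^2/9 - 721*m/9 - 133/9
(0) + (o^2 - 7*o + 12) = o^2 - 7*o + 12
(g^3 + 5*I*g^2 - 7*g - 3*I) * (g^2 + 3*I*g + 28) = g^5 + 8*I*g^4 + 6*g^3 + 116*I*g^2 - 187*g - 84*I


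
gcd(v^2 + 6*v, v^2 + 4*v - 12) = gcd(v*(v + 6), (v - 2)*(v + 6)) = v + 6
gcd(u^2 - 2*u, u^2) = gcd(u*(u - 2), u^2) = u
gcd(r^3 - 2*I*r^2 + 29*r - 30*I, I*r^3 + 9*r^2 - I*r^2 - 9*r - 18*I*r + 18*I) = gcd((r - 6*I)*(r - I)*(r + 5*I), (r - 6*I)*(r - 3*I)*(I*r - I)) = r - 6*I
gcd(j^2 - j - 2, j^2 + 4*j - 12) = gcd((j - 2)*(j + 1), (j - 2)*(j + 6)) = j - 2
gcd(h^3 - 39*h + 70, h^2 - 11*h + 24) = 1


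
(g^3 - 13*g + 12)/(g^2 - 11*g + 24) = (g^2 + 3*g - 4)/(g - 8)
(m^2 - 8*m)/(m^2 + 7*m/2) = 2*(m - 8)/(2*m + 7)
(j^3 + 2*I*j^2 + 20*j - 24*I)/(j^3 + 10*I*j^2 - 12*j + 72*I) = (j - 2*I)/(j + 6*I)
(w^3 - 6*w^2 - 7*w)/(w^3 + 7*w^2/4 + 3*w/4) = 4*(w - 7)/(4*w + 3)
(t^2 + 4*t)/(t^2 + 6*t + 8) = t/(t + 2)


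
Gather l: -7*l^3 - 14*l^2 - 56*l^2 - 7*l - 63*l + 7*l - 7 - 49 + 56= -7*l^3 - 70*l^2 - 63*l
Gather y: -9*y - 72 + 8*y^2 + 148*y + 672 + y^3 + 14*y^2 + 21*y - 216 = y^3 + 22*y^2 + 160*y + 384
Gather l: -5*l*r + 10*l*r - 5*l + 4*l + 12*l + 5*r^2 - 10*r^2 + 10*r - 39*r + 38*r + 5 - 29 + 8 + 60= l*(5*r + 11) - 5*r^2 + 9*r + 44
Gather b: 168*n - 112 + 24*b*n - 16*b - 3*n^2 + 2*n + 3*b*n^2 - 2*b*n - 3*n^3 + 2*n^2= b*(3*n^2 + 22*n - 16) - 3*n^3 - n^2 + 170*n - 112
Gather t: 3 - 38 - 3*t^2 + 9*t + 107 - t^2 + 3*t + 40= -4*t^2 + 12*t + 112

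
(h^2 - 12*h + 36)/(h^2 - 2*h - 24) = (h - 6)/(h + 4)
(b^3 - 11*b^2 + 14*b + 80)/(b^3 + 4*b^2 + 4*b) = (b^2 - 13*b + 40)/(b*(b + 2))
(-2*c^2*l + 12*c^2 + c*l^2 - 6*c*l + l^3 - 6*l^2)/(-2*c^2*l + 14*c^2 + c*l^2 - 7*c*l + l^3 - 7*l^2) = (l - 6)/(l - 7)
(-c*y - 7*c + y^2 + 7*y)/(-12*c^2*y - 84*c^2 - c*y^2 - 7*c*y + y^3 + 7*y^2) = (-c + y)/(-12*c^2 - c*y + y^2)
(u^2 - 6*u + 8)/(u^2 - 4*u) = (u - 2)/u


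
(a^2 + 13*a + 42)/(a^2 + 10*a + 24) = (a + 7)/(a + 4)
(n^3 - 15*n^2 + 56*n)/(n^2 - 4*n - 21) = n*(n - 8)/(n + 3)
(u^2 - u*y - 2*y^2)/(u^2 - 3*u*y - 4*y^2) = (-u + 2*y)/(-u + 4*y)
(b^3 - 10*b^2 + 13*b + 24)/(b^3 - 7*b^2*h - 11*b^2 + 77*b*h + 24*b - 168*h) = (b + 1)/(b - 7*h)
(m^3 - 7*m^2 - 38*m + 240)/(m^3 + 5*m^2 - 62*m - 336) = (m - 5)/(m + 7)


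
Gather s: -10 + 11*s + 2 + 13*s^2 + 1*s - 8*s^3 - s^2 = -8*s^3 + 12*s^2 + 12*s - 8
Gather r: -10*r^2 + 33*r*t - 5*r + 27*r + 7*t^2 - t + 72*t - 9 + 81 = -10*r^2 + r*(33*t + 22) + 7*t^2 + 71*t + 72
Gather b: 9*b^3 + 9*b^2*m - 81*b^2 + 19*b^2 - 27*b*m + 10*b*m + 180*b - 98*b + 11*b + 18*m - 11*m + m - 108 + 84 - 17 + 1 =9*b^3 + b^2*(9*m - 62) + b*(93 - 17*m) + 8*m - 40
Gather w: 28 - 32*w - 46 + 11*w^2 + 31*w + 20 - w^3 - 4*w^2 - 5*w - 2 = -w^3 + 7*w^2 - 6*w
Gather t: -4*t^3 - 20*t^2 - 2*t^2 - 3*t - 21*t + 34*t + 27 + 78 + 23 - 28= -4*t^3 - 22*t^2 + 10*t + 100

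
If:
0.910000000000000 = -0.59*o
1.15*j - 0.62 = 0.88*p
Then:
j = 0.765217391304348*p + 0.539130434782609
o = -1.54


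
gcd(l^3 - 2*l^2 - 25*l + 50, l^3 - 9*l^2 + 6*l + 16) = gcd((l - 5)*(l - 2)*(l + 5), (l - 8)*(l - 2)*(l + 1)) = l - 2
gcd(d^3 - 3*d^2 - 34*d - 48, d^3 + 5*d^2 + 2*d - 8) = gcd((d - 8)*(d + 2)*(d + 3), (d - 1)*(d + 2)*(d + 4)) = d + 2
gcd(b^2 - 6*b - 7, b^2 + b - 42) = 1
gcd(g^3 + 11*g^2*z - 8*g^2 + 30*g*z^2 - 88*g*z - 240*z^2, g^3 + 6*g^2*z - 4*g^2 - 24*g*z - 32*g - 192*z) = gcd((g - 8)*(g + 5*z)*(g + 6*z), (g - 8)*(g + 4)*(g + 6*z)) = g^2 + 6*g*z - 8*g - 48*z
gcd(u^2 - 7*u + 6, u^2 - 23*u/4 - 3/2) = u - 6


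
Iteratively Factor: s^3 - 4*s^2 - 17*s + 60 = (s - 3)*(s^2 - s - 20) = (s - 5)*(s - 3)*(s + 4)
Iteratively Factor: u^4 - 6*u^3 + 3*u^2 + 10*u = (u - 5)*(u^3 - u^2 - 2*u) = u*(u - 5)*(u^2 - u - 2) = u*(u - 5)*(u + 1)*(u - 2)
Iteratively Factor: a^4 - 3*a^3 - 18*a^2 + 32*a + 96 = (a + 2)*(a^3 - 5*a^2 - 8*a + 48) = (a + 2)*(a + 3)*(a^2 - 8*a + 16) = (a - 4)*(a + 2)*(a + 3)*(a - 4)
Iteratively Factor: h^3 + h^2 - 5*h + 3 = (h - 1)*(h^2 + 2*h - 3) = (h - 1)^2*(h + 3)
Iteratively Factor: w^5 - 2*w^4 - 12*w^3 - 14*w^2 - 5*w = (w + 1)*(w^4 - 3*w^3 - 9*w^2 - 5*w) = (w + 1)^2*(w^3 - 4*w^2 - 5*w) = (w + 1)^3*(w^2 - 5*w) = w*(w + 1)^3*(w - 5)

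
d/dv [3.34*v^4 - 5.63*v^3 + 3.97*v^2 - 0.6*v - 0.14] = 13.36*v^3 - 16.89*v^2 + 7.94*v - 0.6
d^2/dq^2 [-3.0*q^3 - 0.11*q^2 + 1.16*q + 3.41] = -18.0*q - 0.22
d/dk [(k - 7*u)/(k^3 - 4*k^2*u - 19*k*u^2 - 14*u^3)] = (-2*k - 3*u)/(k^4 + 6*k^3*u + 13*k^2*u^2 + 12*k*u^3 + 4*u^4)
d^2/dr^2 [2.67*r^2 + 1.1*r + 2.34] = 5.34000000000000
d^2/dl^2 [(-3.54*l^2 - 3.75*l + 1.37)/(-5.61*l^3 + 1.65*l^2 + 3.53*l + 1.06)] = (222.822468*l^6 + 708.12225*l^5 - 305.050482*l^4 + 625.322016*l^3 + 370.852416*l^2 - 136.110942*l - 49.459018)/(176.558481*l^9 - 155.786895*l^8 - 287.469864*l^7 + 91.479267*l^6 + 239.757012*l^5 + 55.609983*l^4 - 62.120609*l^3 - 45.187482*l^2 - 11.898924*l - 1.191016)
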